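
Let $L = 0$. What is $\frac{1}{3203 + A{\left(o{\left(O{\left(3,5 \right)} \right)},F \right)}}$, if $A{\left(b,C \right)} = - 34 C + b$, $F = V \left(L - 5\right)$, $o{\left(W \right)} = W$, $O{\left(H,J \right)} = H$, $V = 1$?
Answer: $\frac{1}{3376} \approx 0.00029621$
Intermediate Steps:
$F = -5$ ($F = 1 \left(0 - 5\right) = 1 \left(-5\right) = -5$)
$A{\left(b,C \right)} = b - 34 C$
$\frac{1}{3203 + A{\left(o{\left(O{\left(3,5 \right)} \right)},F \right)}} = \frac{1}{3203 + \left(3 - -170\right)} = \frac{1}{3203 + \left(3 + 170\right)} = \frac{1}{3203 + 173} = \frac{1}{3376}$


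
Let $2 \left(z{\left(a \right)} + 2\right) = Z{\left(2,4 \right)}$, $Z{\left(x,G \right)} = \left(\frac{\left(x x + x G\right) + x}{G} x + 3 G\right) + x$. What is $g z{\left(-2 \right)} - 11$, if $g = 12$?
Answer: $91$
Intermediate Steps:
$Z{\left(x,G \right)} = x + 3 G + \frac{x \left(x + x^{2} + G x\right)}{G}$ ($Z{\left(x,G \right)} = \left(\frac{\left(x^{2} + G x\right) + x}{G} x + 3 G\right) + x = \left(\frac{x + x^{2} + G x}{G} x + 3 G\right) + x = \left(\frac{x \left(x + x^{2} + G x\right)}{G} + 3 G\right) + x = \left(3 G + \frac{x \left(x + x^{2} + G x\right)}{G}\right) + x = x + 3 G + \frac{x \left(x + x^{2} + G x\right)}{G}$)
$z{\left(a \right)} = \frac{17}{2}$ ($z{\left(a \right)} = -2 + \frac{\frac{1}{4} \left(2^{2} + 2^{3} + 4 \left(2 + 2^{2} + 3 \cdot 4\right)\right)}{2} = -2 + \frac{\frac{1}{4} \left(4 + 8 + 4 \left(2 + 4 + 12\right)\right)}{2} = -2 + \frac{\frac{1}{4} \left(4 + 8 + 4 \cdot 18\right)}{2} = -2 + \frac{\frac{1}{4} \left(4 + 8 + 72\right)}{2} = -2 + \frac{\frac{1}{4} \cdot 84}{2} = -2 + \frac{1}{2} \cdot 21 = -2 + \frac{21}{2} = \frac{17}{2}$)
$g z{\left(-2 \right)} - 11 = 12 \cdot \frac{17}{2} - 11 = 102 - 11 = 91$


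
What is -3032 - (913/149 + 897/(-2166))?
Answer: -326791131/107578 ≈ -3037.7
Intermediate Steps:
-3032 - (913/149 + 897/(-2166)) = -3032 - (913*(1/149) + 897*(-1/2166)) = -3032 - (913/149 - 299/722) = -3032 - 1*614635/107578 = -3032 - 614635/107578 = -326791131/107578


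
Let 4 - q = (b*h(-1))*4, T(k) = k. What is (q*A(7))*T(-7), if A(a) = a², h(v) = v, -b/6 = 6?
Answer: 48020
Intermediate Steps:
b = -36 (b = -6*6 = -36)
q = -140 (q = 4 - (-36*(-1))*4 = 4 - 36*4 = 4 - 1*144 = 4 - 144 = -140)
(q*A(7))*T(-7) = -140*7²*(-7) = -140*49*(-7) = -6860*(-7) = 48020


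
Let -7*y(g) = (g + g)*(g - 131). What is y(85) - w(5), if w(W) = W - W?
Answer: 7820/7 ≈ 1117.1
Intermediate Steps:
w(W) = 0
y(g) = -2*g*(-131 + g)/7 (y(g) = -(g + g)*(g - 131)/7 = -2*g*(-131 + g)/7)
y(85) - w(5) = (2/7)*85*(131 - 1*85) - 1*0 = (2/7)*85*(131 - 85) + 0 = (2/7)*85*46 + 0 = 7820/7 + 0 = 7820/7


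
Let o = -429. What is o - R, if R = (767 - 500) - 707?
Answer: 11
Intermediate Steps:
R = -440 (R = 267 - 707 = -440)
o - R = -429 - 1*(-440) = -429 + 440 = 11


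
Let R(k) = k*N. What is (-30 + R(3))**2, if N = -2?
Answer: 1296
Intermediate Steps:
R(k) = -2*k (R(k) = k*(-2) = -2*k)
(-30 + R(3))**2 = (-30 - 2*3)**2 = (-30 - 6)**2 = (-36)**2 = 1296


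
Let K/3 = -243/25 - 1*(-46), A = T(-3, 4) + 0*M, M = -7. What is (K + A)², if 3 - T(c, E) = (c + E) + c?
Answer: 8099716/625 ≈ 12960.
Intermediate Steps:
T(c, E) = 3 - E - 2*c (T(c, E) = 3 - ((c + E) + c) = 3 - ((E + c) + c) = 3 - (E + 2*c) = 3 + (-E - 2*c) = 3 - E - 2*c)
A = 5 (A = (3 - 1*4 - 2*(-3)) + 0*(-7) = (3 - 4 + 6) + 0 = 5 + 0 = 5)
K = 2721/25 (K = 3*(-243/25 - 1*(-46)) = 3*(-243*1/25 + 46) = 3*(-243/25 + 46) = 3*(907/25) = 2721/25 ≈ 108.84)
(K + A)² = (2721/25 + 5)² = (2846/25)² = 8099716/625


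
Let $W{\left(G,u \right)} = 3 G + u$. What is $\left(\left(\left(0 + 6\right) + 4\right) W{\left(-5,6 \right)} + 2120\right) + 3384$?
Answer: $5414$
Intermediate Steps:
$W{\left(G,u \right)} = u + 3 G$
$\left(\left(\left(0 + 6\right) + 4\right) W{\left(-5,6 \right)} + 2120\right) + 3384 = \left(\left(\left(0 + 6\right) + 4\right) \left(6 + 3 \left(-5\right)\right) + 2120\right) + 3384 = \left(\left(6 + 4\right) \left(6 - 15\right) + 2120\right) + 3384 = \left(10 \left(-9\right) + 2120\right) + 3384 = \left(-90 + 2120\right) + 3384 = 2030 + 3384 = 5414$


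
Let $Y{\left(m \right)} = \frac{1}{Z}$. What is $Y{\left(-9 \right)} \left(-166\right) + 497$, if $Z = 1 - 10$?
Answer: $\frac{4639}{9} \approx 515.44$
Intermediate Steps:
$Z = -9$
$Y{\left(m \right)} = - \frac{1}{9}$ ($Y{\left(m \right)} = \frac{1}{-9} = - \frac{1}{9}$)
$Y{\left(-9 \right)} \left(-166\right) + 497 = \left(- \frac{1}{9}\right) \left(-166\right) + 497 = \frac{166}{9} + 497 = \frac{4639}{9}$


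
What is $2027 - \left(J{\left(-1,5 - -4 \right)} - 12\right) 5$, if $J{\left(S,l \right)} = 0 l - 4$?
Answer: $2107$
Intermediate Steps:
$J{\left(S,l \right)} = -4$ ($J{\left(S,l \right)} = 0 - 4 = -4$)
$2027 - \left(J{\left(-1,5 - -4 \right)} - 12\right) 5 = 2027 - \left(-4 - 12\right) 5 = 2027 - \left(-16\right) 5 = 2027 - -80 = 2027 + 80 = 2107$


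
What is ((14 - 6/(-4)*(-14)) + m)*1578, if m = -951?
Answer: -1511724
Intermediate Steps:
((14 - 6/(-4)*(-14)) + m)*1578 = ((14 - 6/(-4)*(-14)) - 951)*1578 = ((14 - 6*(-¼)*(-14)) - 951)*1578 = ((14 + (3/2)*(-14)) - 951)*1578 = ((14 - 21) - 951)*1578 = (-7 - 951)*1578 = -958*1578 = -1511724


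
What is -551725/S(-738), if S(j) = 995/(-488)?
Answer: 53848360/199 ≈ 2.7060e+5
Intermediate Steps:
S(j) = -995/488 (S(j) = 995*(-1/488) = -995/488)
-551725/S(-738) = -551725/(-995/488) = -551725*(-488/995) = 53848360/199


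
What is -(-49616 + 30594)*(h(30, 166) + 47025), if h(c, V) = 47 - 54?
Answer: 894376396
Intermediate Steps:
h(c, V) = -7
-(-49616 + 30594)*(h(30, 166) + 47025) = -(-49616 + 30594)*(-7 + 47025) = -(-19022)*47018 = -1*(-894376396) = 894376396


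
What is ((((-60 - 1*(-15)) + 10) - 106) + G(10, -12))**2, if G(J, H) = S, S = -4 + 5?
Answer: 19600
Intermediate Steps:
S = 1
G(J, H) = 1
((((-60 - 1*(-15)) + 10) - 106) + G(10, -12))**2 = ((((-60 - 1*(-15)) + 10) - 106) + 1)**2 = ((((-60 + 15) + 10) - 106) + 1)**2 = (((-45 + 10) - 106) + 1)**2 = ((-35 - 106) + 1)**2 = (-141 + 1)**2 = (-140)**2 = 19600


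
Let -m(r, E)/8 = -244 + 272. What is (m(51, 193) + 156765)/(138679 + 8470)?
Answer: 156541/147149 ≈ 1.0638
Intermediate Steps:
m(r, E) = -224 (m(r, E) = -8*(-244 + 272) = -8*28 = -224)
(m(51, 193) + 156765)/(138679 + 8470) = (-224 + 156765)/(138679 + 8470) = 156541/147149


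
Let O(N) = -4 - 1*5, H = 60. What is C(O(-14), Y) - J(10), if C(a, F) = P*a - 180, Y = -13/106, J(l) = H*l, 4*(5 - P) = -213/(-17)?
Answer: -54183/68 ≈ -796.81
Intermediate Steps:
P = 127/68 (P = 5 - (-213)/(4*(-17)) = 5 - (-213)*(-1)/(4*17) = 5 - ¼*213/17 = 5 - 213/68 = 127/68 ≈ 1.8676)
O(N) = -9 (O(N) = -4 - 5 = -9)
J(l) = 60*l
Y = -13/106 (Y = -13*1/106 = -13/106 ≈ -0.12264)
C(a, F) = -180 + 127*a/68 (C(a, F) = 127*a/68 - 180 = -180 + 127*a/68)
C(O(-14), Y) - J(10) = (-180 + (127/68)*(-9)) - 60*10 = (-180 - 1143/68) - 1*600 = -13383/68 - 600 = -54183/68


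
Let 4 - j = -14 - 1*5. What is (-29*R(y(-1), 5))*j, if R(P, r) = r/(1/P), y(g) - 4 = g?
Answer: -10005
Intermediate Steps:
y(g) = 4 + g
j = 23 (j = 4 - (-14 - 1*5) = 4 - (-14 - 5) = 4 - 1*(-19) = 4 + 19 = 23)
R(P, r) = P*r (R(P, r) = r*P = P*r)
(-29*R(y(-1), 5))*j = -29*(4 - 1)*5*23 = -87*5*23 = -29*15*23 = -435*23 = -10005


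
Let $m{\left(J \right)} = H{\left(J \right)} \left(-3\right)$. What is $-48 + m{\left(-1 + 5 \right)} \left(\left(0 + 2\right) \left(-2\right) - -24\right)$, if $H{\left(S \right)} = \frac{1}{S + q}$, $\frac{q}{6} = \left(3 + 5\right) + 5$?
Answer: $- \frac{1998}{41} \approx -48.732$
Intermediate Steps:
$q = 78$ ($q = 6 \left(\left(3 + 5\right) + 5\right) = 6 \left(8 + 5\right) = 6 \cdot 13 = 78$)
$H{\left(S \right)} = \frac{1}{78 + S}$ ($H{\left(S \right)} = \frac{1}{S + 78} = \frac{1}{78 + S}$)
$m{\left(J \right)} = - \frac{3}{78 + J}$ ($m{\left(J \right)} = \frac{1}{78 + J} \left(-3\right) = - \frac{3}{78 + J}$)
$-48 + m{\left(-1 + 5 \right)} \left(\left(0 + 2\right) \left(-2\right) - -24\right) = -48 + - \frac{3}{78 + \left(-1 + 5\right)} \left(\left(0 + 2\right) \left(-2\right) - -24\right) = -48 + - \frac{3}{78 + 4} \left(2 \left(-2\right) + 24\right) = -48 + - \frac{3}{82} \left(-4 + 24\right) = -48 + \left(-3\right) \frac{1}{82} \cdot 20 = -48 - \frac{30}{41} = - \frac{1998}{41}$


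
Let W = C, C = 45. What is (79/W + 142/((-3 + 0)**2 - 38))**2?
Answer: 16801801/1703025 ≈ 9.8659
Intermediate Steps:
W = 45
(79/W + 142/((-3 + 0)**2 - 38))**2 = (79/45 + 142/((-3 + 0)**2 - 38))**2 = (79*(1/45) + 142/((-3)**2 - 38))**2 = (79/45 + 142/(9 - 38))**2 = (79/45 + 142/(-29))**2 = (79/45 + 142*(-1/29))**2 = (79/45 - 142/29)**2 = (-4099/1305)**2 = 16801801/1703025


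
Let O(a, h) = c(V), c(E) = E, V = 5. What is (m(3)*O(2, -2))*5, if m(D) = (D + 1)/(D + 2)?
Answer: 20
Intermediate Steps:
m(D) = (1 + D)/(2 + D)
O(a, h) = 5
(m(3)*O(2, -2))*5 = (((1 + 3)/(2 + 3))*5)*5 = ((4/5)*5)*5 = (((⅕)*4)*5)*5 = ((⅘)*5)*5 = 4*5 = 20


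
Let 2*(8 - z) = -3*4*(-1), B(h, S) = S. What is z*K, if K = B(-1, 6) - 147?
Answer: -282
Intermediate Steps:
K = -141 (K = 6 - 147 = -141)
z = 2 (z = 8 - (-3*4)*(-1)/2 = 8 - (-6)*(-1) = 8 - 1/2*12 = 8 - 6 = 2)
z*K = 2*(-141) = -282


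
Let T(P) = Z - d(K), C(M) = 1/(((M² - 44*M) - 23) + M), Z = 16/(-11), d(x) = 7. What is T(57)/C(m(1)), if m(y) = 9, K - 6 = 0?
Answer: 30597/11 ≈ 2781.5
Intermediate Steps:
K = 6 (K = 6 + 0 = 6)
Z = -16/11 (Z = 16*(-1/11) = -16/11 ≈ -1.4545)
C(M) = 1/(-23 + M² - 43*M) (C(M) = 1/((-23 + M² - 44*M) + M) = 1/(-23 + M² - 43*M))
T(P) = -93/11 (T(P) = -16/11 - 1*7 = -16/11 - 7 = -93/11)
T(57)/C(m(1)) = -93/(11*(1/(-23 + 9² - 43*9))) = -93/(11*(1/(-23 + 81 - 387))) = -93/(11*(1/(-329))) = -93/(11*(-1/329)) = -93/11*(-329) = 30597/11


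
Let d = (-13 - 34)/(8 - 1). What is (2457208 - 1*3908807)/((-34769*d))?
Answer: -1451599/233449 ≈ -6.2181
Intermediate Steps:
d = -47/7 ≈ -6.7143
(2457208 - 1*3908807)/((-34769*d)) = (2457208 - 1*3908807)/((-34769*(-47/7))) = (2457208 - 3908807)/233449 = -1451599*1/233449 = -1451599/233449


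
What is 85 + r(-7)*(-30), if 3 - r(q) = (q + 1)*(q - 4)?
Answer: 1975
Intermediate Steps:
r(q) = 3 - (1 + q)*(-4 + q) (r(q) = 3 - (q + 1)*(q - 4) = 3 - (1 + q)*(-4 + q))
85 + r(-7)*(-30) = 85 + (7 - 1*(-7)² + 3*(-7))*(-30) = 85 + (7 - 1*49 - 21)*(-30) = 85 + (7 - 49 - 21)*(-30) = 85 - 63*(-30) = 85 + 1890 = 1975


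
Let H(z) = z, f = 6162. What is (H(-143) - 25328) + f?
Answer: -19309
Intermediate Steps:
(H(-143) - 25328) + f = (-143 - 25328) + 6162 = -25471 + 6162 = -19309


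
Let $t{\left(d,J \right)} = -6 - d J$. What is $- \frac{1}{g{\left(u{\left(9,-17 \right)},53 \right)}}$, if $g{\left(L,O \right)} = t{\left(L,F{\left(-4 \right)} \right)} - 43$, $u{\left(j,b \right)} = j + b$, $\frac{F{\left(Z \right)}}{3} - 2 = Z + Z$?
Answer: $\frac{1}{193} \approx 0.0051813$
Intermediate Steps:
$F{\left(Z \right)} = 6 + 6 Z$ ($F{\left(Z \right)} = 6 + 3 \left(Z + Z\right) = 6 + 3 \cdot 2 Z = 6 + 6 Z$)
$u{\left(j,b \right)} = b + j$
$t{\left(d,J \right)} = -6 - J d$
$g{\left(L,O \right)} = -49 + 18 L$ ($g{\left(L,O \right)} = \left(-6 - \left(6 + 6 \left(-4\right)\right) L\right) - 43 = \left(-6 - \left(6 - 24\right) L\right) - 43 = \left(-6 - - 18 L\right) - 43 = \left(-6 + 18 L\right) - 43 = -49 + 18 L$)
$- \frac{1}{g{\left(u{\left(9,-17 \right)},53 \right)}} = - \frac{1}{-49 + 18 \left(-17 + 9\right)} = - \frac{1}{-49 + 18 \left(-8\right)} = - \frac{1}{-49 - 144} = - \frac{1}{-193} = \left(-1\right) \left(- \frac{1}{193}\right) = \frac{1}{193}$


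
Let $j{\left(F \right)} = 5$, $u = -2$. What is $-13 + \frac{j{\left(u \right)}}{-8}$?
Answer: $- \frac{109}{8} \approx -13.625$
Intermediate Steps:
$-13 + \frac{j{\left(u \right)}}{-8} = -13 + \frac{1}{-8} \cdot 5 = -13 - \frac{5}{8} = - \frac{109}{8}$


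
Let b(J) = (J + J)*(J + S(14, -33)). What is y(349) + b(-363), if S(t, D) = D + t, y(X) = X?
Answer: 277681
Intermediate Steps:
b(J) = 2*J*(-19 + J) (b(J) = (J + J)*(J + (-33 + 14)) = (2*J)*(J - 19) = (2*J)*(-19 + J) = 2*J*(-19 + J))
y(349) + b(-363) = 349 + 2*(-363)*(-19 - 363) = 349 + 2*(-363)*(-382) = 349 + 277332 = 277681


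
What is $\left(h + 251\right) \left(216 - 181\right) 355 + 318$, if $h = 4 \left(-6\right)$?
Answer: $2820793$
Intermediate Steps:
$h = -24$
$\left(h + 251\right) \left(216 - 181\right) 355 + 318 = \left(-24 + 251\right) \left(216 - 181\right) 355 + 318 = 227 \cdot 35 \cdot 355 + 318 = 7945 \cdot 355 + 318 = 2820475 + 318 = 2820793$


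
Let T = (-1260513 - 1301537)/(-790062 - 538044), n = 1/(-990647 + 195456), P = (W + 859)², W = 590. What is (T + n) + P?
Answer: 1108693162278506645/528048969123 ≈ 2.0996e+6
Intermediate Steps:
P = 2099601 (P = (590 + 859)² = 1449² = 2099601)
n = -1/795191 (n = 1/(-795191) = -1/795191 ≈ -1.2576e-6)
T = 1281025/664053 (T = -2562050/(-1328106) = -2562050*(-1/1328106) = 1281025/664053 ≈ 1.9291)
(T + n) + P = (1281025/664053 - 1/795191) + 2099601 = 1018658886722/528048969123 + 2099601 = 1108693162278506645/528048969123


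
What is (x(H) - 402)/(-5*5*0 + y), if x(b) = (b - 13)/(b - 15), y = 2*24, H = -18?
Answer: -13235/1584 ≈ -8.3554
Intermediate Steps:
y = 48
x(b) = (-13 + b)/(-15 + b)
(x(H) - 402)/(-5*5*0 + y) = ((-13 - 18)/(-15 - 18) - 402)/(-5*5*0 + 48) = (-31/(-33) - 402)/(-25*0 + 48) = (-1/33*(-31) - 402)/(0 + 48) = (31/33 - 402)/48 = -13235/33*1/48 = -13235/1584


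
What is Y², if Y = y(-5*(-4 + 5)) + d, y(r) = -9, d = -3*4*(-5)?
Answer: 2601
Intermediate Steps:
d = 60 (d = -12*(-5) = 60)
Y = 51 (Y = -9 + 60 = 51)
Y² = 51² = 2601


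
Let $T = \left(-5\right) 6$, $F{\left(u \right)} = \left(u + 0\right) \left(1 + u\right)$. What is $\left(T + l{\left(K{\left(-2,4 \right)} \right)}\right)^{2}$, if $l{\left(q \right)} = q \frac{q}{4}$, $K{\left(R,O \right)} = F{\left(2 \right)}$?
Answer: $441$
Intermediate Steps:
$F{\left(u \right)} = u \left(1 + u\right)$
$K{\left(R,O \right)} = 6$ ($K{\left(R,O \right)} = 2 \left(1 + 2\right) = 2 \cdot 3 = 6$)
$l{\left(q \right)} = \frac{q^{2}}{4}$ ($l{\left(q \right)} = q q \frac{1}{4} = q \frac{q}{4} = \frac{q^{2}}{4}$)
$T = -30$
$\left(T + l{\left(K{\left(-2,4 \right)} \right)}\right)^{2} = \left(-30 + \frac{6^{2}}{4}\right)^{2} = \left(-30 + \frac{1}{4} \cdot 36\right)^{2} = \left(-30 + 9\right)^{2} = \left(-21\right)^{2} = 441$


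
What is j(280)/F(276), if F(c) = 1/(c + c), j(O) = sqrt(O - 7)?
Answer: 552*sqrt(273) ≈ 9120.5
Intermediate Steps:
j(O) = sqrt(-7 + O)
F(c) = 1/(2*c)
j(280)/F(276) = sqrt(-7 + 280)/(((1/2)/276)) = sqrt(273)/(((1/2)*(1/276))) = sqrt(273)/(1/552) = sqrt(273)*552 = 552*sqrt(273)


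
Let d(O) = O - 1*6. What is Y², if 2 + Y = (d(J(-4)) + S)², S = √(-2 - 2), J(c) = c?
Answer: 7236 - 7520*I ≈ 7236.0 - 7520.0*I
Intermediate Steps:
d(O) = -6 + O (d(O) = O - 6 = -6 + O)
S = 2*I (S = √(-4) = 2*I ≈ 2.0*I)
Y = -2 + (-10 + 2*I)² (Y = -2 + ((-6 - 4) + 2*I)² = -2 + (-10 + 2*I)² ≈ 94.0 - 40.0*I)
Y² = (94 - 40*I)²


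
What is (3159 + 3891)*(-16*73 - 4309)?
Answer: -38612850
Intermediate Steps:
(3159 + 3891)*(-16*73 - 4309) = 7050*(-1168 - 4309) = 7050*(-5477) = -38612850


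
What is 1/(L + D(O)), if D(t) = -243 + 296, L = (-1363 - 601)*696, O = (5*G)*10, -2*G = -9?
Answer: -1/1366891 ≈ -7.3159e-7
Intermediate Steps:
G = 9/2 (G = -½*(-9) = 9/2 ≈ 4.5000)
O = 225 (O = (5*(9/2))*10 = (45/2)*10 = 225)
L = -1366944 (L = -1964*696 = -1366944)
D(t) = 53
1/(L + D(O)) = 1/(-1366944 + 53) = 1/(-1366891) = -1/1366891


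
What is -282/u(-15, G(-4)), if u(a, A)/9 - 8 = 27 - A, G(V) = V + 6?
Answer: -94/99 ≈ -0.94950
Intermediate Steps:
G(V) = 6 + V
u(a, A) = 315 - 9*A (u(a, A) = 72 + 9*(27 - A) = 72 + (243 - 9*A) = 315 - 9*A)
-282/u(-15, G(-4)) = -282/(315 - 9*(6 - 4)) = -282/(315 - 9*2) = -282/(315 - 18) = -282/297 = -282*1/297 = -94/99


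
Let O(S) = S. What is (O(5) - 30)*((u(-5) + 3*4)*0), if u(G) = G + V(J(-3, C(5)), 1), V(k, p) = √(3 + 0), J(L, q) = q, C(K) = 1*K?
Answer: 0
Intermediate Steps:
C(K) = K
V(k, p) = √3
u(G) = G + √3
(O(5) - 30)*((u(-5) + 3*4)*0) = (5 - 30)*(((-5 + √3) + 3*4)*0) = -25*((-5 + √3) + 12)*0 = -25*(7 + √3)*0 = -25*0 = 0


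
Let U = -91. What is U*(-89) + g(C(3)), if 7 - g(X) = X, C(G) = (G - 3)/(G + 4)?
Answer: 8106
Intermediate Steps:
C(G) = (-3 + G)/(4 + G)
g(X) = 7 - X
U*(-89) + g(C(3)) = -91*(-89) + (7 - (-3 + 3)/(4 + 3)) = 8099 + (7 - 0/7) = 8099 + (7 - 1*0) = 8099 + (7 + 0) = 8099 + 7 = 8106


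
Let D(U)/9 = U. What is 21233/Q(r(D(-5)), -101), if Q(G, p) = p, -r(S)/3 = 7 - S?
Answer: -21233/101 ≈ -210.23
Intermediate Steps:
D(U) = 9*U
r(S) = -21 + 3*S (r(S) = -3*(7 - S) = -21 + 3*S)
21233/Q(r(D(-5)), -101) = 21233/(-101) = 21233*(-1/101) = -21233/101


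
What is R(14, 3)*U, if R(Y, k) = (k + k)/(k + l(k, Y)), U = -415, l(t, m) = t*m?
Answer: -166/3 ≈ -55.333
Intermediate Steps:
l(t, m) = m*t
R(Y, k) = 2*k/(k + Y*k) (R(Y, k) = (k + k)/(k + Y*k) = (2*k)/(k + Y*k) = 2*k/(k + Y*k))
R(14, 3)*U = (2/(1 + 14))*(-415) = (2/15)*(-415) = -166/3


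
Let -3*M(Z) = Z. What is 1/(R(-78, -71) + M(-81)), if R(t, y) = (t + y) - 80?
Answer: -1/202 ≈ -0.0049505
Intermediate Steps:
M(Z) = -Z/3
R(t, y) = -80 + t + y
1/(R(-78, -71) + M(-81)) = 1/((-80 - 78 - 71) - ⅓*(-81)) = 1/(-229 + 27) = 1/(-202) = -1/202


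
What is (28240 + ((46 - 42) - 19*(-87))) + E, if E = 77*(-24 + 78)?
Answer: 34055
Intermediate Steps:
E = 4158 (E = 77*54 = 4158)
(28240 + ((46 - 42) - 19*(-87))) + E = (28240 + ((46 - 42) - 19*(-87))) + 4158 = (28240 + (4 + 1653)) + 4158 = (28240 + 1657) + 4158 = 29897 + 4158 = 34055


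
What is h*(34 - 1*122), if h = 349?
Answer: -30712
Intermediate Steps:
h*(34 - 1*122) = 349*(34 - 1*122) = 349*(34 - 122) = 349*(-88) = -30712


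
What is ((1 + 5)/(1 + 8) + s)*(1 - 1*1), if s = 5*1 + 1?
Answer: 0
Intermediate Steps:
s = 6 (s = 5 + 1 = 6)
((1 + 5)/(1 + 8) + s)*(1 - 1*1) = ((1 + 5)/(1 + 8) + 6)*(1 - 1*1) = (6/9 + 6)*(1 - 1) = (6*(1/9) + 6)*0 = (2/3 + 6)*0 = (20/3)*0 = 0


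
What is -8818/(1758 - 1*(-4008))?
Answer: -4409/2883 ≈ -1.5293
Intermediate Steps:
-8818/(1758 - 1*(-4008)) = -8818/(1758 + 4008) = -8818/5766 = -8818*1/5766 = -4409/2883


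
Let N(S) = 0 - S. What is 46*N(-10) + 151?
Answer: 611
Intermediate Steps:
N(S) = -S
46*N(-10) + 151 = 46*(-1*(-10)) + 151 = 46*10 + 151 = 460 + 151 = 611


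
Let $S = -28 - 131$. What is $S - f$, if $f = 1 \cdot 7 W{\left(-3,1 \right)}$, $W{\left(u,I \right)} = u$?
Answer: $-138$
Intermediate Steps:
$S = -159$ ($S = -28 - 131 = -159$)
$f = -21$ ($f = 1 \cdot 7 \left(-3\right) = 7 \left(-3\right) = -21$)
$S - f = -159 - -21 = -159 + 21 = -138$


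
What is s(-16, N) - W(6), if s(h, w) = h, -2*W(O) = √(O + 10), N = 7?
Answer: -14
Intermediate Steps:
W(O) = -√(10 + O)/2 (W(O) = -√(O + 10)/2 = -√(10 + O)/2)
s(-16, N) - W(6) = -16 - (-1)*√(10 + 6)/2 = -16 - (-1)*√16/2 = -16 - (-1)*4/2 = -16 - 1*(-2) = -16 + 2 = -14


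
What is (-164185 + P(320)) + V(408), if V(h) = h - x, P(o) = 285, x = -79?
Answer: -163413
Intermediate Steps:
V(h) = 79 + h (V(h) = h - 1*(-79) = h + 79 = 79 + h)
(-164185 + P(320)) + V(408) = (-164185 + 285) + (79 + 408) = -163900 + 487 = -163413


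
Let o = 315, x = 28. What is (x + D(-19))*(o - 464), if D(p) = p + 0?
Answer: -1341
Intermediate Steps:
D(p) = p
(x + D(-19))*(o - 464) = (28 - 19)*(315 - 464) = 9*(-149) = -1341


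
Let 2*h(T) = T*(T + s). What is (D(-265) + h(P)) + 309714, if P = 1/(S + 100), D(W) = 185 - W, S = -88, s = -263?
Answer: 89324077/288 ≈ 3.1015e+5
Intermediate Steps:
P = 1/12 (P = 1/(-88 + 100) = 1/12 ≈ 0.083333)
h(T) = T*(-263 + T)/2 (h(T) = (T*(T - 263))/2 = (T*(-263 + T))/2 = T*(-263 + T)/2)
(D(-265) + h(P)) + 309714 = ((185 - 1*(-265)) + (1/2)*(1/12)*(-263 + 1/12)) + 309714 = ((185 + 265) + (1/2)*(1/12)*(-3155/12)) + 309714 = (450 - 3155/288) + 309714 = 126445/288 + 309714 = 89324077/288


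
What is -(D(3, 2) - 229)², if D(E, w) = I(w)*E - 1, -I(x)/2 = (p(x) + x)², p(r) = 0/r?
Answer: -64516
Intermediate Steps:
p(r) = 0
I(x) = -2*x² (I(x) = -2*(0 + x)² = -2*x²)
D(E, w) = -1 - 2*E*w² (D(E, w) = (-2*w²)*E - 1 = -2*E*w² - 1 = -1 - 2*E*w²)
-(D(3, 2) - 229)² = -((-1 - 2*3*2²) - 229)² = -((-1 - 2*3*4) - 229)² = -((-1 - 24) - 229)² = -(-25 - 229)² = -1*(-254)² = -1*64516 = -64516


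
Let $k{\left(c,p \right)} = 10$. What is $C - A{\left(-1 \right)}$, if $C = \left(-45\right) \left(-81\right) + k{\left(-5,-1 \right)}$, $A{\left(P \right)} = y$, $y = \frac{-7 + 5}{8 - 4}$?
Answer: $\frac{7311}{2} \approx 3655.5$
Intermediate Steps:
$y = - \frac{1}{2}$ ($y = - \frac{2}{4} = \left(-2\right) \frac{1}{4} = - \frac{1}{2} \approx -0.5$)
$A{\left(P \right)} = - \frac{1}{2}$
$C = 3655$ ($C = \left(-45\right) \left(-81\right) + 10 = 3645 + 10 = 3655$)
$C - A{\left(-1 \right)} = 3655 - - \frac{1}{2} = 3655 + \frac{1}{2} = \frac{7311}{2}$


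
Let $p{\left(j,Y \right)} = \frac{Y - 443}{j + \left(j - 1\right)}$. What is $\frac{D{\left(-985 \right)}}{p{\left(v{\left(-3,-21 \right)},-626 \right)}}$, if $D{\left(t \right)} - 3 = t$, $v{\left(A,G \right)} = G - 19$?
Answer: $- \frac{79542}{1069} \approx -74.408$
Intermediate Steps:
$v{\left(A,G \right)} = -19 + G$
$D{\left(t \right)} = 3 + t$
$p{\left(j,Y \right)} = \frac{-443 + Y}{-1 + 2 j}$ ($p{\left(j,Y \right)} = \frac{-443 + Y}{j + \left(-1 + j\right)} = \frac{-443 + Y}{-1 + 2 j}$)
$\frac{D{\left(-985 \right)}}{p{\left(v{\left(-3,-21 \right)},-626 \right)}} = \frac{3 - 985}{\frac{1}{-1 + 2 \left(-19 - 21\right)} \left(-443 - 626\right)} = - \frac{982}{\frac{1}{-1 + 2 \left(-40\right)} \left(-1069\right)} = - \frac{982}{\frac{1}{-1 - 80} \left(-1069\right)} = - \frac{982}{\frac{1}{-81} \left(-1069\right)} = - \frac{982}{\left(- \frac{1}{81}\right) \left(-1069\right)} = - \frac{982}{\frac{1069}{81}} = \left(-982\right) \frac{81}{1069} = - \frac{79542}{1069}$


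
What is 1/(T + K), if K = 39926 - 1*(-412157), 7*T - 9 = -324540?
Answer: 7/2840050 ≈ 2.4647e-6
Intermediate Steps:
T = -324531/7 (T = 9/7 + (⅐)*(-324540) = 9/7 - 324540/7 = -324531/7 ≈ -46362.)
K = 452083 (K = 39926 + 412157 = 452083)
1/(T + K) = 1/(-324531/7 + 452083) = 1/(2840050/7) = 7/2840050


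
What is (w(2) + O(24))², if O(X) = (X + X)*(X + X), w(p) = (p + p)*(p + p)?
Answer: 5382400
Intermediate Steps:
w(p) = 4*p² (w(p) = (2*p)*(2*p) = 4*p²)
O(X) = 4*X² (O(X) = (2*X)*(2*X) = 4*X²)
(w(2) + O(24))² = (4*2² + 4*24²)² = (4*4 + 4*576)² = (16 + 2304)² = 2320² = 5382400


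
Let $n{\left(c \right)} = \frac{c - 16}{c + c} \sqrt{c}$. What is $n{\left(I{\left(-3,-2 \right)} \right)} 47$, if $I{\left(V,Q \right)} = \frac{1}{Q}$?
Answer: $\frac{1551 i \sqrt{2}}{4} \approx 548.36 i$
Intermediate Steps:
$n{\left(c \right)} = \frac{-16 + c}{2 \sqrt{c}}$ ($n{\left(c \right)} = \frac{-16 + c}{2 c} \sqrt{c} = \frac{-16 + c}{2 \sqrt{c}}$)
$n{\left(I{\left(-3,-2 \right)} \right)} 47 = \frac{-16 + \frac{1}{-2}}{2 \frac{i \sqrt{2}}{2}} \cdot 47 = \frac{-16 - \frac{1}{2}}{2 \frac{i \sqrt{2}}{2}} \cdot 47 = \frac{1}{2} \left(- i \sqrt{2}\right) \left(- \frac{33}{2}\right) 47 = \frac{33 i \sqrt{2}}{4} \cdot 47 = \frac{1551 i \sqrt{2}}{4}$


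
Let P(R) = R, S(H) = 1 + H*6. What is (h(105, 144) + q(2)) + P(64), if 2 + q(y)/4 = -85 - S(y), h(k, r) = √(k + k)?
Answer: -336 + √210 ≈ -321.51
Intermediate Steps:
S(H) = 1 + 6*H
h(k, r) = √2*√k (h(k, r) = √(2*k) = √2*√k)
q(y) = -352 - 24*y (q(y) = -8 + 4*(-85 - (1 + 6*y)) = -8 + 4*(-85 + (-1 - 6*y)) = -8 + 4*(-86 - 6*y) = -8 + (-344 - 24*y) = -352 - 24*y)
(h(105, 144) + q(2)) + P(64) = (√2*√105 + (-352 - 24*2)) + 64 = (√210 + (-352 - 48)) + 64 = (√210 - 400) + 64 = (-400 + √210) + 64 = -336 + √210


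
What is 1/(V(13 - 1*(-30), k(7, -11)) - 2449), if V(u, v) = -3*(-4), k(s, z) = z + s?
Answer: -1/2437 ≈ -0.00041034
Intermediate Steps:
k(s, z) = s + z
V(u, v) = 12
1/(V(13 - 1*(-30), k(7, -11)) - 2449) = 1/(12 - 2449) = 1/(-2437) = -1/2437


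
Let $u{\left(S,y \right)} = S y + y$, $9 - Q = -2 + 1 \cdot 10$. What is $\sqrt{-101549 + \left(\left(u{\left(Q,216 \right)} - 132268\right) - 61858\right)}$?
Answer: $13 i \sqrt{1747} \approx 543.36 i$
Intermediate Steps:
$Q = 1$ ($Q = 9 - \left(-2 + 1 \cdot 10\right) = 9 - \left(-2 + 10\right) = 9 - 8 = 1$)
$u{\left(S,y \right)} = y + S y$
$\sqrt{-101549 + \left(\left(u{\left(Q,216 \right)} - 132268\right) - 61858\right)} = \sqrt{-101549 - \left(194126 - 216 \left(1 + 1\right)\right)} = \sqrt{-101549 + \left(\left(216 \cdot 2 - 132268\right) - 61858\right)} = \sqrt{-101549 + \left(\left(432 - 132268\right) - 61858\right)} = \sqrt{-101549 - 193694} = \sqrt{-295243} = 13 i \sqrt{1747}$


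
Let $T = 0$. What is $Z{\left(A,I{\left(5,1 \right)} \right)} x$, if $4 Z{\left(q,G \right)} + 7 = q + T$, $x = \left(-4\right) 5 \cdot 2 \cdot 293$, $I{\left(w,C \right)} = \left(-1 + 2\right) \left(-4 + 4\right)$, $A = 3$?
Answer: $11720$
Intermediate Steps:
$I{\left(w,C \right)} = 0$ ($I{\left(w,C \right)} = 1 \cdot 0 = 0$)
$x = -11720$ ($x = \left(-20\right) 2 \cdot 293 = \left(-40\right) 293 = -11720$)
$Z{\left(q,G \right)} = - \frac{7}{4} + \frac{q}{4}$ ($Z{\left(q,G \right)} = - \frac{7}{4} + \frac{q + 0}{4} = - \frac{7}{4} + \frac{q}{4}$)
$Z{\left(A,I{\left(5,1 \right)} \right)} x = \left(- \frac{7}{4} + \frac{1}{4} \cdot 3\right) \left(-11720\right) = \left(- \frac{7}{4} + \frac{3}{4}\right) \left(-11720\right) = \left(-1\right) \left(-11720\right) = 11720$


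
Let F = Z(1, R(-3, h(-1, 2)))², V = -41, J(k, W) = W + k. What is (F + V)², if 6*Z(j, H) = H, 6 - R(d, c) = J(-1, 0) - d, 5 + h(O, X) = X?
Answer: 133225/81 ≈ 1644.8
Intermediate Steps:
h(O, X) = -5 + X
R(d, c) = 7 + d (R(d, c) = 6 - ((0 - 1) - d) = 6 - (-1 - d) = 6 + (1 + d) = 7 + d)
Z(j, H) = H/6
F = 4/9 (F = ((7 - 3)/6)² = ((⅙)*4)² = (⅔)² = 4/9 ≈ 0.44444)
(F + V)² = (4/9 - 41)² = (-365/9)² = 133225/81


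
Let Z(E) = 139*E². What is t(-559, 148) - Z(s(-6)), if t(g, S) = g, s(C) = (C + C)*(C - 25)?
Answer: -19235935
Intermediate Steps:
s(C) = 2*C*(-25 + C) (s(C) = (2*C)*(-25 + C) = 2*C*(-25 + C))
t(-559, 148) - Z(s(-6)) = -559 - 139*(2*(-6)*(-25 - 6))² = -559 - 139*(2*(-6)*(-31))² = -559 - 139*372² = -559 - 139*138384 = -559 - 1*19235376 = -559 - 19235376 = -19235935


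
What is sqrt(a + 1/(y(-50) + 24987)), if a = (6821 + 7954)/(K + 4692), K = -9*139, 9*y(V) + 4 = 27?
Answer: sqrt(285743120642062886)/257967182 ≈ 2.0722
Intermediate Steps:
y(V) = 23/9 (y(V) = -4/9 + (1/9)*27 = -4/9 + 3 = 23/9)
K = -1251
a = 4925/1147 (a = (6821 + 7954)/(-1251 + 4692) = 14775/3441 = 14775*(1/3441) = 4925/1147 ≈ 4.2938)
sqrt(a + 1/(y(-50) + 24987)) = sqrt(4925/1147 + 1/(23/9 + 24987)) = sqrt(4925/1147 + 1/(224906/9)) = sqrt(4925/1147 + 9/224906) = sqrt(1107672373/257967182) = sqrt(285743120642062886)/257967182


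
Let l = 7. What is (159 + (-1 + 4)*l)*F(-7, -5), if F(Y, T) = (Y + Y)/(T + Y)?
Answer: 210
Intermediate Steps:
F(Y, T) = 2*Y/(T + Y) (F(Y, T) = (2*Y)/(T + Y) = 2*Y/(T + Y))
(159 + (-1 + 4)*l)*F(-7, -5) = (159 + (-1 + 4)*7)*(2*(-7)/(-5 - 7)) = (159 + 3*7)*(2*(-7)/(-12)) = (159 + 21)*(2*(-7)*(-1/12)) = 180*(7/6) = 210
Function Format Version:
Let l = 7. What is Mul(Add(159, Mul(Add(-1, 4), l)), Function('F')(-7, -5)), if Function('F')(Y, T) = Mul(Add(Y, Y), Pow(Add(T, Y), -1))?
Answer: 210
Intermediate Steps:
Function('F')(Y, T) = Mul(2, Y, Pow(Add(T, Y), -1)) (Function('F')(Y, T) = Mul(Mul(2, Y), Pow(Add(T, Y), -1)) = Mul(2, Y, Pow(Add(T, Y), -1)))
Mul(Add(159, Mul(Add(-1, 4), l)), Function('F')(-7, -5)) = Mul(Add(159, Mul(Add(-1, 4), 7)), Mul(2, -7, Pow(Add(-5, -7), -1))) = Mul(Add(159, Mul(3, 7)), Mul(2, -7, Pow(-12, -1))) = Mul(Add(159, 21), Mul(2, -7, Rational(-1, 12))) = Mul(180, Rational(7, 6)) = 210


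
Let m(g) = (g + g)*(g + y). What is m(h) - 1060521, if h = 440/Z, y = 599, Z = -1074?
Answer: -305962815169/288369 ≈ -1.0610e+6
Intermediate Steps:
h = -220/537 (h = 440/(-1074) = 440*(-1/1074) = -220/537 ≈ -0.40968)
m(g) = 2*g*(599 + g) (m(g) = (g + g)*(g + 599) = (2*g)*(599 + g) = 2*g*(599 + g))
m(h) - 1060521 = 2*(-220/537)*(599 - 220/537) - 1060521 = 2*(-220/537)*(321443/537) - 1060521 = -141434920/288369 - 1060521 = -305962815169/288369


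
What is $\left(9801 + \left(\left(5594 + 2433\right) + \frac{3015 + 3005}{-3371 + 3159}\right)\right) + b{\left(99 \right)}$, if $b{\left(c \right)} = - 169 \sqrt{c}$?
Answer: $\frac{943379}{53} - 507 \sqrt{11} \approx 16118.0$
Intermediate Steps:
$\left(9801 + \left(\left(5594 + 2433\right) + \frac{3015 + 3005}{-3371 + 3159}\right)\right) + b{\left(99 \right)} = \left(9801 + \left(\left(5594 + 2433\right) + \frac{3015 + 3005}{-3371 + 3159}\right)\right) - 169 \sqrt{99} = \left(9801 + \left(8027 + \frac{6020}{-212}\right)\right) - 169 \cdot 3 \sqrt{11} = \left(9801 + \left(8027 + 6020 \left(- \frac{1}{212}\right)\right)\right) - 507 \sqrt{11} = \left(9801 + \left(8027 - \frac{1505}{53}\right)\right) - 507 \sqrt{11} = \left(9801 + \frac{423926}{53}\right) - 507 \sqrt{11} = \frac{943379}{53} - 507 \sqrt{11}$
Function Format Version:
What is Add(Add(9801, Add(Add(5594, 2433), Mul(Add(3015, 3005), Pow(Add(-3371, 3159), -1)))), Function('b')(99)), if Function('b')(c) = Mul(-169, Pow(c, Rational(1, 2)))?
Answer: Add(Rational(943379, 53), Mul(-507, Pow(11, Rational(1, 2)))) ≈ 16118.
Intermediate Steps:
Add(Add(9801, Add(Add(5594, 2433), Mul(Add(3015, 3005), Pow(Add(-3371, 3159), -1)))), Function('b')(99)) = Add(Add(9801, Add(Add(5594, 2433), Mul(Add(3015, 3005), Pow(Add(-3371, 3159), -1)))), Mul(-169, Pow(99, Rational(1, 2)))) = Add(Add(9801, Add(8027, Mul(6020, Pow(-212, -1)))), Mul(-169, Mul(3, Pow(11, Rational(1, 2))))) = Add(Add(9801, Add(8027, Mul(6020, Rational(-1, 212)))), Mul(-507, Pow(11, Rational(1, 2)))) = Add(Add(9801, Add(8027, Rational(-1505, 53))), Mul(-507, Pow(11, Rational(1, 2)))) = Add(Add(9801, Rational(423926, 53)), Mul(-507, Pow(11, Rational(1, 2)))) = Add(Rational(943379, 53), Mul(-507, Pow(11, Rational(1, 2))))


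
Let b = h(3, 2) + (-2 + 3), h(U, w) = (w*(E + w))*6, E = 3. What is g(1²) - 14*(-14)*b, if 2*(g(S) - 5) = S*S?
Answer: 23923/2 ≈ 11962.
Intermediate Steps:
h(U, w) = 6*w*(3 + w) (h(U, w) = (w*(3 + w))*6 = 6*w*(3 + w))
b = 61 (b = 6*2*(3 + 2) + (-2 + 3) = 6*2*5 + 1 = 60 + 1 = 61)
g(S) = 5 + S²/2 (g(S) = 5 + (S*S)/2 = 5 + S²/2)
g(1²) - 14*(-14)*b = (5 + (1²)²/2) - 14*(-14)*61 = (5 + (½)*1²) - (-196)*61 = (5 + (½)*1) - 1*(-11956) = (5 + ½) + 11956 = 11/2 + 11956 = 23923/2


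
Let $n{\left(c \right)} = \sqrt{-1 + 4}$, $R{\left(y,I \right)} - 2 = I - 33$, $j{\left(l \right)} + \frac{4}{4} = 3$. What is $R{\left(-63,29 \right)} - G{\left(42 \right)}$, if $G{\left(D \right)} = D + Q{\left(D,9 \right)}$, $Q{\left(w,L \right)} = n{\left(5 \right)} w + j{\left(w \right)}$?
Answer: $-46 - 42 \sqrt{3} \approx -118.75$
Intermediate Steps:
$j{\left(l \right)} = 2$ ($j{\left(l \right)} = -1 + 3 = 2$)
$R{\left(y,I \right)} = -31 + I$ ($R{\left(y,I \right)} = 2 + \left(I - 33\right) = 2 + \left(-33 + I\right) = -31 + I$)
$n{\left(c \right)} = \sqrt{3}$
$Q{\left(w,L \right)} = 2 + w \sqrt{3}$ ($Q{\left(w,L \right)} = \sqrt{3} w + 2 = w \sqrt{3} + 2 = 2 + w \sqrt{3}$)
$G{\left(D \right)} = 2 + D + D \sqrt{3}$ ($G{\left(D \right)} = D + \left(2 + D \sqrt{3}\right) = 2 + D + D \sqrt{3}$)
$R{\left(-63,29 \right)} - G{\left(42 \right)} = \left(-31 + 29\right) - \left(2 + 42 + 42 \sqrt{3}\right) = -2 - \left(44 + 42 \sqrt{3}\right) = -46 - 42 \sqrt{3}$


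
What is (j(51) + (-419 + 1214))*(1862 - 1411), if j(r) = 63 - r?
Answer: 363957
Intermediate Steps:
(j(51) + (-419 + 1214))*(1862 - 1411) = ((63 - 1*51) + (-419 + 1214))*(1862 - 1411) = ((63 - 51) + 795)*451 = (12 + 795)*451 = 807*451 = 363957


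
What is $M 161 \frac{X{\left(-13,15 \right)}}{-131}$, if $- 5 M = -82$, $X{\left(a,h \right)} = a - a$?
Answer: $0$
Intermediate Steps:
$X{\left(a,h \right)} = 0$
$M = \frac{82}{5}$ ($M = \left(- \frac{1}{5}\right) \left(-82\right) = \frac{82}{5} \approx 16.4$)
$M 161 \frac{X{\left(-13,15 \right)}}{-131} = \frac{82}{5} \cdot 161 \frac{0}{-131} = \frac{13202 \cdot 0 \left(- \frac{1}{131}\right)}{5} = \frac{13202}{5} \cdot 0 = 0$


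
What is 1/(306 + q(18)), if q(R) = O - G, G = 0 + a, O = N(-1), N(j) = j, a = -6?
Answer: 1/311 ≈ 0.0032154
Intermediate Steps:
O = -1
G = -6 (G = 0 - 6 = -6)
q(R) = 5 (q(R) = -1 - 1*(-6) = -1 + 6 = 5)
1/(306 + q(18)) = 1/(306 + 5) = 1/311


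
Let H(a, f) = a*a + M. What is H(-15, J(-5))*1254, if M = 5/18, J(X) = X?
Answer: 847495/3 ≈ 2.8250e+5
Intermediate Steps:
M = 5/18 (M = 5*(1/18) = 5/18 ≈ 0.27778)
H(a, f) = 5/18 + a² (H(a, f) = a*a + 5/18 = a² + 5/18 = 5/18 + a²)
H(-15, J(-5))*1254 = (5/18 + (-15)²)*1254 = (5/18 + 225)*1254 = (4055/18)*1254 = 847495/3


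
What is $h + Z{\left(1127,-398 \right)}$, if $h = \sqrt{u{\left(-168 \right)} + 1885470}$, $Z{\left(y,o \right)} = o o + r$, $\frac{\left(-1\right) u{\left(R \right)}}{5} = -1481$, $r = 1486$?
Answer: $159890 + 5 \sqrt{75715} \approx 1.6127 \cdot 10^{5}$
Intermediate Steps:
$u{\left(R \right)} = 7405$ ($u{\left(R \right)} = \left(-5\right) \left(-1481\right) = 7405$)
$Z{\left(y,o \right)} = 1486 + o^{2}$ ($Z{\left(y,o \right)} = o o + 1486 = o^{2} + 1486 = 1486 + o^{2}$)
$h = 5 \sqrt{75715}$ ($h = \sqrt{7405 + 1885470} = \sqrt{1892875} = 5 \sqrt{75715} \approx 1375.8$)
$h + Z{\left(1127,-398 \right)} = 5 \sqrt{75715} + \left(1486 + \left(-398\right)^{2}\right) = 5 \sqrt{75715} + \left(1486 + 158404\right) = 5 \sqrt{75715} + 159890 = 159890 + 5 \sqrt{75715}$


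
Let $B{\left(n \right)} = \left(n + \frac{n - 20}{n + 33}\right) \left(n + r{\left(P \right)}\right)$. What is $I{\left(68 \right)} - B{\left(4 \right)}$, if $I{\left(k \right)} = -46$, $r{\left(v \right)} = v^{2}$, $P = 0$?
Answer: $- \frac{2230}{37} \approx -60.27$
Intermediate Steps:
$B{\left(n \right)} = n \left(n + \frac{-20 + n}{33 + n}\right)$ ($B{\left(n \right)} = \left(n + \frac{n - 20}{n + 33}\right) \left(n + 0^{2}\right) = \left(n + \frac{-20 + n}{33 + n}\right) \left(n + 0\right) = \left(n + \frac{-20 + n}{33 + n}\right) n = n \left(n + \frac{-20 + n}{33 + n}\right)$)
$I{\left(68 \right)} - B{\left(4 \right)} = -46 - \frac{4 \left(-20 + 4^{2} + 34 \cdot 4\right)}{33 + 4} = -46 - \frac{4 \left(-20 + 16 + 136\right)}{37} = -46 - 4 \cdot \frac{1}{37} \cdot 132 = -46 - \frac{528}{37} = - \frac{2230}{37}$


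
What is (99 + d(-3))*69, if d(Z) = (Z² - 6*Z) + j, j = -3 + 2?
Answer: 8625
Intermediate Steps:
j = -1
d(Z) = -1 + Z² - 6*Z (d(Z) = (Z² - 6*Z) - 1 = -1 + Z² - 6*Z)
(99 + d(-3))*69 = (99 + (-1 + (-3)² - 6*(-3)))*69 = (99 + (-1 + 9 + 18))*69 = (99 + 26)*69 = 125*69 = 8625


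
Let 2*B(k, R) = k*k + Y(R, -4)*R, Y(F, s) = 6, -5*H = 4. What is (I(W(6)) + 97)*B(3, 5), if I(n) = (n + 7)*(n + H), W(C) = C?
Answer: 32097/10 ≈ 3209.7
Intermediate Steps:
H = -4/5 (H = -1/5*4 = -4/5 ≈ -0.80000)
I(n) = (7 + n)*(-4/5 + n) (I(n) = (n + 7)*(n - 4/5) = (7 + n)*(-4/5 + n))
B(k, R) = k**2/2 + 3*R (B(k, R) = (k*k + 6*R)/2 = (k**2 + 6*R)/2 = k**2/2 + 3*R)
(I(W(6)) + 97)*B(3, 5) = ((-28/5 + 6**2 + (31/5)*6) + 97)*((1/2)*3**2 + 3*5) = ((-28/5 + 36 + 186/5) + 97)*((1/2)*9 + 15) = (338/5 + 97)*(9/2 + 15) = (823/5)*(39/2) = 32097/10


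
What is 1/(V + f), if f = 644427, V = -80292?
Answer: 1/564135 ≈ 1.7726e-6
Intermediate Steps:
1/(V + f) = 1/(-80292 + 644427) = 1/564135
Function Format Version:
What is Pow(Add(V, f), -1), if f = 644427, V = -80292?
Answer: Rational(1, 564135) ≈ 1.7726e-6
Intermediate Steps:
Pow(Add(V, f), -1) = Pow(Add(-80292, 644427), -1) = Pow(564135, -1) = Rational(1, 564135)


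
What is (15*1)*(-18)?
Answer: -270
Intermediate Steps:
(15*1)*(-18) = 15*(-18) = -270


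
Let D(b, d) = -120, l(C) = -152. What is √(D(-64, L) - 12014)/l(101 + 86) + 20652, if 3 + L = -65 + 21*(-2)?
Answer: 20652 - I*√12134/152 ≈ 20652.0 - 0.7247*I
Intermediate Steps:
L = -110 (L = -3 + (-65 + 21*(-2)) = -3 + (-65 - 42) = -3 - 107 = -110)
√(D(-64, L) - 12014)/l(101 + 86) + 20652 = √(-120 - 12014)/(-152) + 20652 = √(-12134)*(-1/152) + 20652 = (I*√12134)*(-1/152) + 20652 = -I*√12134/152 + 20652 = 20652 - I*√12134/152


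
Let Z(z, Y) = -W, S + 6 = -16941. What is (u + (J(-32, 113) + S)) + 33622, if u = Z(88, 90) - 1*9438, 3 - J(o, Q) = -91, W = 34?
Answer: 7297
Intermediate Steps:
J(o, Q) = 94 (J(o, Q) = 3 - 1*(-91) = 3 + 91 = 94)
S = -16947 (S = -6 - 16941 = -16947)
Z(z, Y) = -34 (Z(z, Y) = -1*34 = -34)
u = -9472 (u = -34 - 1*9438 = -34 - 9438 = -9472)
(u + (J(-32, 113) + S)) + 33622 = (-9472 + (94 - 16947)) + 33622 = (-9472 - 16853) + 33622 = -26325 + 33622 = 7297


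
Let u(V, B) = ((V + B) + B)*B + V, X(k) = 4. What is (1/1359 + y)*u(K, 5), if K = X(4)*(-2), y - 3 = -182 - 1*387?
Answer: -1538386/1359 ≈ -1132.0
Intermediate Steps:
y = -566 (y = 3 + (-182 - 1*387) = 3 + (-182 - 387) = 3 - 569 = -566)
K = -8 (K = 4*(-2) = -8)
u(V, B) = V + B*(V + 2*B) (u(V, B) = ((B + V) + B)*B + V = (V + 2*B)*B + V = B*(V + 2*B) + V = V + B*(V + 2*B))
(1/1359 + y)*u(K, 5) = (1/1359 - 566)*(-8 + 2*5**2 + 5*(-8)) = (1/1359 - 566)*(-8 + 2*25 - 40) = -769193*(-8 + 50 - 40)/1359 = -769193/1359*2 = -1538386/1359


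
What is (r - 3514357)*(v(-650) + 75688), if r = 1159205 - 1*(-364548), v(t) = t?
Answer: -149370942952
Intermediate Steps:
r = 1523753 (r = 1159205 + 364548 = 1523753)
(r - 3514357)*(v(-650) + 75688) = (1523753 - 3514357)*(-650 + 75688) = -1990604*75038 = -149370942952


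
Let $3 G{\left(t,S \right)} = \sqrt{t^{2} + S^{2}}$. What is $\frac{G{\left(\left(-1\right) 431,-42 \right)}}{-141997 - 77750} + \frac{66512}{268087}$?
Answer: $\frac{66512}{268087} - \frac{5 \sqrt{7501}}{659241} \approx 0.24744$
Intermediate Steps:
$G{\left(t,S \right)} = \frac{\sqrt{S^{2} + t^{2}}}{3}$ ($G{\left(t,S \right)} = \frac{\sqrt{t^{2} + S^{2}}}{3} = \frac{\sqrt{S^{2} + t^{2}}}{3}$)
$\frac{G{\left(\left(-1\right) 431,-42 \right)}}{-141997 - 77750} + \frac{66512}{268087} = \frac{\frac{1}{3} \sqrt{\left(-42\right)^{2} + \left(\left(-1\right) 431\right)^{2}}}{-141997 - 77750} + \frac{66512}{268087} = \frac{\frac{1}{3} \sqrt{1764 + \left(-431\right)^{2}}}{-141997 - 77750} + 66512 \cdot \frac{1}{268087} = \frac{\frac{1}{3} \sqrt{1764 + 185761}}{-219747} + \frac{66512}{268087} = \frac{\sqrt{187525}}{3} \left(- \frac{1}{219747}\right) + \frac{66512}{268087} = \frac{5 \sqrt{7501}}{3} \left(- \frac{1}{219747}\right) + \frac{66512}{268087} = - \frac{5 \sqrt{7501}}{659241} + \frac{66512}{268087} = \frac{66512}{268087} - \frac{5 \sqrt{7501}}{659241}$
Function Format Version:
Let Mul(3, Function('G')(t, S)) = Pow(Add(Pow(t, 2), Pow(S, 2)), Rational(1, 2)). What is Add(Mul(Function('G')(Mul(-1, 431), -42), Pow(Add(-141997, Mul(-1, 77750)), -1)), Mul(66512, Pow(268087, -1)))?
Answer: Add(Rational(66512, 268087), Mul(Rational(-5, 659241), Pow(7501, Rational(1, 2)))) ≈ 0.24744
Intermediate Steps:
Function('G')(t, S) = Mul(Rational(1, 3), Pow(Add(Pow(S, 2), Pow(t, 2)), Rational(1, 2))) (Function('G')(t, S) = Mul(Rational(1, 3), Pow(Add(Pow(t, 2), Pow(S, 2)), Rational(1, 2))) = Mul(Rational(1, 3), Pow(Add(Pow(S, 2), Pow(t, 2)), Rational(1, 2))))
Add(Mul(Function('G')(Mul(-1, 431), -42), Pow(Add(-141997, Mul(-1, 77750)), -1)), Mul(66512, Pow(268087, -1))) = Add(Mul(Mul(Rational(1, 3), Pow(Add(Pow(-42, 2), Pow(Mul(-1, 431), 2)), Rational(1, 2))), Pow(Add(-141997, Mul(-1, 77750)), -1)), Mul(66512, Pow(268087, -1))) = Add(Mul(Mul(Rational(1, 3), Pow(Add(1764, Pow(-431, 2)), Rational(1, 2))), Pow(Add(-141997, -77750), -1)), Mul(66512, Rational(1, 268087))) = Add(Mul(Mul(Rational(1, 3), Pow(Add(1764, 185761), Rational(1, 2))), Pow(-219747, -1)), Rational(66512, 268087)) = Add(Mul(Mul(Rational(1, 3), Pow(187525, Rational(1, 2))), Rational(-1, 219747)), Rational(66512, 268087)) = Add(Mul(Mul(Rational(1, 3), Mul(5, Pow(7501, Rational(1, 2)))), Rational(-1, 219747)), Rational(66512, 268087)) = Add(Mul(Mul(Rational(5, 3), Pow(7501, Rational(1, 2))), Rational(-1, 219747)), Rational(66512, 268087)) = Add(Mul(Rational(-5, 659241), Pow(7501, Rational(1, 2))), Rational(66512, 268087)) = Add(Rational(66512, 268087), Mul(Rational(-5, 659241), Pow(7501, Rational(1, 2))))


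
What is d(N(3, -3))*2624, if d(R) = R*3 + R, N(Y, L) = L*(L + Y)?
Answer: 0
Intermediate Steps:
d(R) = 4*R (d(R) = 3*R + R = 4*R)
d(N(3, -3))*2624 = (4*(-3*(-3 + 3)))*2624 = (4*(-3*0))*2624 = (4*0)*2624 = 0*2624 = 0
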